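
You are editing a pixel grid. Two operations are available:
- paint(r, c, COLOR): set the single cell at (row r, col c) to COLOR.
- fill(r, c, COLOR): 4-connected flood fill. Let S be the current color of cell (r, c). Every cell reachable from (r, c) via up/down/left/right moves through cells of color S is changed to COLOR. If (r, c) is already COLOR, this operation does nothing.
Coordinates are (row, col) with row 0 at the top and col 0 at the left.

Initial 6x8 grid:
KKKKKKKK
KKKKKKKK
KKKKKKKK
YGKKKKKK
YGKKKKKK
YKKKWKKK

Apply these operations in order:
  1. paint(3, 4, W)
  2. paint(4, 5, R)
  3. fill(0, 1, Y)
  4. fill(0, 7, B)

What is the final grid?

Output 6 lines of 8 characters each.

Answer: BBBBBBBB
BBBBBBBB
BBBBBBBB
BGBBWBBB
BGBBBRBB
BBBBWBBB

Derivation:
After op 1 paint(3,4,W):
KKKKKKKK
KKKKKKKK
KKKKKKKK
YGKKWKKK
YGKKKKKK
YKKKWKKK
After op 2 paint(4,5,R):
KKKKKKKK
KKKKKKKK
KKKKKKKK
YGKKWKKK
YGKKKRKK
YKKKWKKK
After op 3 fill(0,1,Y) [40 cells changed]:
YYYYYYYY
YYYYYYYY
YYYYYYYY
YGYYWYYY
YGYYYRYY
YYYYWYYY
After op 4 fill(0,7,B) [43 cells changed]:
BBBBBBBB
BBBBBBBB
BBBBBBBB
BGBBWBBB
BGBBBRBB
BBBBWBBB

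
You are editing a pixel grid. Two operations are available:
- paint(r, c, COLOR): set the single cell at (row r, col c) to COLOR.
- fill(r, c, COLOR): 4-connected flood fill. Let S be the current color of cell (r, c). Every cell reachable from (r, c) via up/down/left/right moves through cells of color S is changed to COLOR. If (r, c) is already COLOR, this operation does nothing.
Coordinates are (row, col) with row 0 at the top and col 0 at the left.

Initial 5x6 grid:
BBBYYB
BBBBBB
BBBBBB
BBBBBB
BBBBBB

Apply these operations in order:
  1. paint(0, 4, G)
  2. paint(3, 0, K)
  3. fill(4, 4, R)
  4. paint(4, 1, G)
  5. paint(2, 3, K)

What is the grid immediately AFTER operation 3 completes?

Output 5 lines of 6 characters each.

Answer: RRRYGR
RRRRRR
RRRRRR
KRRRRR
RRRRRR

Derivation:
After op 1 paint(0,4,G):
BBBYGB
BBBBBB
BBBBBB
BBBBBB
BBBBBB
After op 2 paint(3,0,K):
BBBYGB
BBBBBB
BBBBBB
KBBBBB
BBBBBB
After op 3 fill(4,4,R) [27 cells changed]:
RRRYGR
RRRRRR
RRRRRR
KRRRRR
RRRRRR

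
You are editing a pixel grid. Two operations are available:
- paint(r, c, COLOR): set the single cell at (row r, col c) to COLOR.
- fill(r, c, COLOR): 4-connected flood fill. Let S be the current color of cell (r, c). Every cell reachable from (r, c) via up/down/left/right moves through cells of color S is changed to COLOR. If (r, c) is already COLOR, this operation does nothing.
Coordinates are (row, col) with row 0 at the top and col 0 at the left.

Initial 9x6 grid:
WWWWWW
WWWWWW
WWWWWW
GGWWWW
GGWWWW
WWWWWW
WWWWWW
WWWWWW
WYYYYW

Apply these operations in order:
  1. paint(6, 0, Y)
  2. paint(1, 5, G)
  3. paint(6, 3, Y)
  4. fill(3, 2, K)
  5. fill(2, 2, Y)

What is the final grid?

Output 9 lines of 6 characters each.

Answer: YYYYYY
YYYYYG
YYYYYY
GGYYYY
GGYYYY
YYYYYY
YYYYYY
YYYYYY
YYYYYY

Derivation:
After op 1 paint(6,0,Y):
WWWWWW
WWWWWW
WWWWWW
GGWWWW
GGWWWW
WWWWWW
YWWWWW
WWWWWW
WYYYYW
After op 2 paint(1,5,G):
WWWWWW
WWWWWG
WWWWWW
GGWWWW
GGWWWW
WWWWWW
YWWWWW
WWWWWW
WYYYYW
After op 3 paint(6,3,Y):
WWWWWW
WWWWWG
WWWWWW
GGWWWW
GGWWWW
WWWWWW
YWWYWW
WWWWWW
WYYYYW
After op 4 fill(3,2,K) [43 cells changed]:
KKKKKK
KKKKKG
KKKKKK
GGKKKK
GGKKKK
KKKKKK
YKKYKK
KKKKKK
KYYYYK
After op 5 fill(2,2,Y) [43 cells changed]:
YYYYYY
YYYYYG
YYYYYY
GGYYYY
GGYYYY
YYYYYY
YYYYYY
YYYYYY
YYYYYY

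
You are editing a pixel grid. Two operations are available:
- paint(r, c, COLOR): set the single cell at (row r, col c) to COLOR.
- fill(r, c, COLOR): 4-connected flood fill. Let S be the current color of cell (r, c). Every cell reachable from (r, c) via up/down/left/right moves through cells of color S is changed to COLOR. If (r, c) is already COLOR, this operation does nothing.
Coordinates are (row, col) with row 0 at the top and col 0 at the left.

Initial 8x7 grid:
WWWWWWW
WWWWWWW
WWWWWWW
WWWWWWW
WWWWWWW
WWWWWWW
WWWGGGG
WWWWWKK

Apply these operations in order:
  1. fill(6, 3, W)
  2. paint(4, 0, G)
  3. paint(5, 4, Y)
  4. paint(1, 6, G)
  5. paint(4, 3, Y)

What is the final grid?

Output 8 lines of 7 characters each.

After op 1 fill(6,3,W) [4 cells changed]:
WWWWWWW
WWWWWWW
WWWWWWW
WWWWWWW
WWWWWWW
WWWWWWW
WWWWWWW
WWWWWKK
After op 2 paint(4,0,G):
WWWWWWW
WWWWWWW
WWWWWWW
WWWWWWW
GWWWWWW
WWWWWWW
WWWWWWW
WWWWWKK
After op 3 paint(5,4,Y):
WWWWWWW
WWWWWWW
WWWWWWW
WWWWWWW
GWWWWWW
WWWWYWW
WWWWWWW
WWWWWKK
After op 4 paint(1,6,G):
WWWWWWW
WWWWWWG
WWWWWWW
WWWWWWW
GWWWWWW
WWWWYWW
WWWWWWW
WWWWWKK
After op 5 paint(4,3,Y):
WWWWWWW
WWWWWWG
WWWWWWW
WWWWWWW
GWWYWWW
WWWWYWW
WWWWWWW
WWWWWKK

Answer: WWWWWWW
WWWWWWG
WWWWWWW
WWWWWWW
GWWYWWW
WWWWYWW
WWWWWWW
WWWWWKK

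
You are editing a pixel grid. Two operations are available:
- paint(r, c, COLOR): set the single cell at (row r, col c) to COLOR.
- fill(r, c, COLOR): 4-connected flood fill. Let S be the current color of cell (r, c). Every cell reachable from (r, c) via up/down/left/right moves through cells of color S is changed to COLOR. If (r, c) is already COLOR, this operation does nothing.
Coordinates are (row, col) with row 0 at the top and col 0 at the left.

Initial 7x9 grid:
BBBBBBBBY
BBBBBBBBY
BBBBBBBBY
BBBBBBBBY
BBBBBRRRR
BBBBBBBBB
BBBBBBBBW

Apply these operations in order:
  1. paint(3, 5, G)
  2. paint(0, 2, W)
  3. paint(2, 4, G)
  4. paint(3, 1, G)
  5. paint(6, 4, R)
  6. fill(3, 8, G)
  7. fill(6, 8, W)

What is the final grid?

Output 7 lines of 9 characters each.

Answer: BBWBBBBBG
BBBBBBBBG
BBBBGBBBG
BGBBBGBBG
BBBBBRRRR
BBBBBBBBB
BBBBRBBBW

Derivation:
After op 1 paint(3,5,G):
BBBBBBBBY
BBBBBBBBY
BBBBBBBBY
BBBBBGBBY
BBBBBRRRR
BBBBBBBBB
BBBBBBBBW
After op 2 paint(0,2,W):
BBWBBBBBY
BBBBBBBBY
BBBBBBBBY
BBBBBGBBY
BBBBBRRRR
BBBBBBBBB
BBBBBBBBW
After op 3 paint(2,4,G):
BBWBBBBBY
BBBBBBBBY
BBBBGBBBY
BBBBBGBBY
BBBBBRRRR
BBBBBBBBB
BBBBBBBBW
After op 4 paint(3,1,G):
BBWBBBBBY
BBBBBBBBY
BBBBGBBBY
BGBBBGBBY
BBBBBRRRR
BBBBBBBBB
BBBBBBBBW
After op 5 paint(6,4,R):
BBWBBBBBY
BBBBBBBBY
BBBBGBBBY
BGBBBGBBY
BBBBBRRRR
BBBBBBBBB
BBBBRBBBW
After op 6 fill(3,8,G) [4 cells changed]:
BBWBBBBBG
BBBBBBBBG
BBBBGBBBG
BGBBBGBBG
BBBBBRRRR
BBBBBBBBB
BBBBRBBBW
After op 7 fill(6,8,W) [0 cells changed]:
BBWBBBBBG
BBBBBBBBG
BBBBGBBBG
BGBBBGBBG
BBBBBRRRR
BBBBBBBBB
BBBBRBBBW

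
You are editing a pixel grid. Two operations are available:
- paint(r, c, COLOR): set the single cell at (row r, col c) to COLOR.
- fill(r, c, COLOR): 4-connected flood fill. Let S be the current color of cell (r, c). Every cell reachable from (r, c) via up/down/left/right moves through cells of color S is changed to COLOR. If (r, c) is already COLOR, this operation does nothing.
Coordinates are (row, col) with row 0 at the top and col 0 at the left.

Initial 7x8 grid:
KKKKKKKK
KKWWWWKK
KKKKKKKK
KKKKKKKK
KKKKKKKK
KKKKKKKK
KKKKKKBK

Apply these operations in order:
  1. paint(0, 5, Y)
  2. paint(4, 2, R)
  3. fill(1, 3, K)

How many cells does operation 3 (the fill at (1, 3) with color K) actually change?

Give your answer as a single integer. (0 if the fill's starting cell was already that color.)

Answer: 4

Derivation:
After op 1 paint(0,5,Y):
KKKKKYKK
KKWWWWKK
KKKKKKKK
KKKKKKKK
KKKKKKKK
KKKKKKKK
KKKKKKBK
After op 2 paint(4,2,R):
KKKKKYKK
KKWWWWKK
KKKKKKKK
KKKKKKKK
KKRKKKKK
KKKKKKKK
KKKKKKBK
After op 3 fill(1,3,K) [4 cells changed]:
KKKKKYKK
KKKKKKKK
KKKKKKKK
KKKKKKKK
KKRKKKKK
KKKKKKKK
KKKKKKBK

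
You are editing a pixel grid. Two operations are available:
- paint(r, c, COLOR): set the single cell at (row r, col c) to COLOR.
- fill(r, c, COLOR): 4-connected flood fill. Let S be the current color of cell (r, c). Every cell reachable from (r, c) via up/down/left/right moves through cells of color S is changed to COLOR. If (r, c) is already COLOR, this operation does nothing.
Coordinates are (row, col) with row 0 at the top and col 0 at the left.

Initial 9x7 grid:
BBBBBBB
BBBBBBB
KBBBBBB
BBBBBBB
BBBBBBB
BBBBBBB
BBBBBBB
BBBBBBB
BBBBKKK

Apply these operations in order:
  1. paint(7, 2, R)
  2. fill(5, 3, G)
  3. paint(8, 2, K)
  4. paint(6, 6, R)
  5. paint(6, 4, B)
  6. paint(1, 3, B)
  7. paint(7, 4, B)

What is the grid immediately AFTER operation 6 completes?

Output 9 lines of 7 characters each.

Answer: GGGGGGG
GGGBGGG
KGGGGGG
GGGGGGG
GGGGGGG
GGGGGGG
GGGGBGR
GGRGGGG
GGKGKKK

Derivation:
After op 1 paint(7,2,R):
BBBBBBB
BBBBBBB
KBBBBBB
BBBBBBB
BBBBBBB
BBBBBBB
BBBBBBB
BBRBBBB
BBBBKKK
After op 2 fill(5,3,G) [58 cells changed]:
GGGGGGG
GGGGGGG
KGGGGGG
GGGGGGG
GGGGGGG
GGGGGGG
GGGGGGG
GGRGGGG
GGGGKKK
After op 3 paint(8,2,K):
GGGGGGG
GGGGGGG
KGGGGGG
GGGGGGG
GGGGGGG
GGGGGGG
GGGGGGG
GGRGGGG
GGKGKKK
After op 4 paint(6,6,R):
GGGGGGG
GGGGGGG
KGGGGGG
GGGGGGG
GGGGGGG
GGGGGGG
GGGGGGR
GGRGGGG
GGKGKKK
After op 5 paint(6,4,B):
GGGGGGG
GGGGGGG
KGGGGGG
GGGGGGG
GGGGGGG
GGGGGGG
GGGGBGR
GGRGGGG
GGKGKKK
After op 6 paint(1,3,B):
GGGGGGG
GGGBGGG
KGGGGGG
GGGGGGG
GGGGGGG
GGGGGGG
GGGGBGR
GGRGGGG
GGKGKKK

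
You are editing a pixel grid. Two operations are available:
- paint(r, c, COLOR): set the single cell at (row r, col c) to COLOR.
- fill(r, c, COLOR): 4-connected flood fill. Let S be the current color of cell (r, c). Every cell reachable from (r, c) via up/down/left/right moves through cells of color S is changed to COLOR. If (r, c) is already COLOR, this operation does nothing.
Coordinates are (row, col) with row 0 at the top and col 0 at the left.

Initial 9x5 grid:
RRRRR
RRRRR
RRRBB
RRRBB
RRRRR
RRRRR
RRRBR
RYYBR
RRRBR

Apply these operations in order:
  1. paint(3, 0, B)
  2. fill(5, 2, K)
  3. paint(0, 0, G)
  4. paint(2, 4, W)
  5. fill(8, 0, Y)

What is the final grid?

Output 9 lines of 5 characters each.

After op 1 paint(3,0,B):
RRRRR
RRRRR
RRRBB
BRRBB
RRRRR
RRRRR
RRRBR
RYYBR
RRRBR
After op 2 fill(5,2,K) [35 cells changed]:
KKKKK
KKKKK
KKKBB
BKKBB
KKKKK
KKKKK
KKKBK
KYYBK
KKKBK
After op 3 paint(0,0,G):
GKKKK
KKKKK
KKKBB
BKKBB
KKKKK
KKKKK
KKKBK
KYYBK
KKKBK
After op 4 paint(2,4,W):
GKKKK
KKKKK
KKKBW
BKKBB
KKKKK
KKKKK
KKKBK
KYYBK
KKKBK
After op 5 fill(8,0,Y) [34 cells changed]:
GYYYY
YYYYY
YYYBW
BYYBB
YYYYY
YYYYY
YYYBY
YYYBY
YYYBY

Answer: GYYYY
YYYYY
YYYBW
BYYBB
YYYYY
YYYYY
YYYBY
YYYBY
YYYBY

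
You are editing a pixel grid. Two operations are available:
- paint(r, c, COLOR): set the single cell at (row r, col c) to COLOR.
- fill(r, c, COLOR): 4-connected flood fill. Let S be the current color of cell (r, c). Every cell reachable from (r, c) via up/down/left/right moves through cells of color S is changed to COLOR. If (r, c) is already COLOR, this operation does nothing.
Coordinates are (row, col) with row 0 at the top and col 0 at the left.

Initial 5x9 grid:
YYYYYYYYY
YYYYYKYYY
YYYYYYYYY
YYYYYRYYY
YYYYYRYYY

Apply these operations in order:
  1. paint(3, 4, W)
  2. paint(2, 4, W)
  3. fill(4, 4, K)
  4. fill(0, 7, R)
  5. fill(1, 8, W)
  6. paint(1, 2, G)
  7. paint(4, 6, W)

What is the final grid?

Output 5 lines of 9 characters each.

Answer: WWWWWWWWW
WWGWWWWWW
WWWWWWWWW
WWWWWWWWW
WWWWWWWWW

Derivation:
After op 1 paint(3,4,W):
YYYYYYYYY
YYYYYKYYY
YYYYYYYYY
YYYYWRYYY
YYYYYRYYY
After op 2 paint(2,4,W):
YYYYYYYYY
YYYYYKYYY
YYYYWYYYY
YYYYWRYYY
YYYYYRYYY
After op 3 fill(4,4,K) [40 cells changed]:
KKKKKKKKK
KKKKKKKKK
KKKKWKKKK
KKKKWRKKK
KKKKKRKKK
After op 4 fill(0,7,R) [41 cells changed]:
RRRRRRRRR
RRRRRRRRR
RRRRWRRRR
RRRRWRRRR
RRRRRRRRR
After op 5 fill(1,8,W) [43 cells changed]:
WWWWWWWWW
WWWWWWWWW
WWWWWWWWW
WWWWWWWWW
WWWWWWWWW
After op 6 paint(1,2,G):
WWWWWWWWW
WWGWWWWWW
WWWWWWWWW
WWWWWWWWW
WWWWWWWWW
After op 7 paint(4,6,W):
WWWWWWWWW
WWGWWWWWW
WWWWWWWWW
WWWWWWWWW
WWWWWWWWW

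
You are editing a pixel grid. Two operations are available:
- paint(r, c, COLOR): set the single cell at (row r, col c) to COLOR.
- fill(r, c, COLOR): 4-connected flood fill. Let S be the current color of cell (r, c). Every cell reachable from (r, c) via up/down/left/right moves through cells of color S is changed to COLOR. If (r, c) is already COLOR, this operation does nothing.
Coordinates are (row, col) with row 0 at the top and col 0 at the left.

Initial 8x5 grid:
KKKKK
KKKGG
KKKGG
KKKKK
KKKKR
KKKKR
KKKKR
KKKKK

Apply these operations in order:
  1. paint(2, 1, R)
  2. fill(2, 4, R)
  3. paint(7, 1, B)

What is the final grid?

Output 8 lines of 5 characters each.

After op 1 paint(2,1,R):
KKKKK
KKKGG
KRKGG
KKKKK
KKKKR
KKKKR
KKKKR
KKKKK
After op 2 fill(2,4,R) [4 cells changed]:
KKKKK
KKKRR
KRKRR
KKKKK
KKKKR
KKKKR
KKKKR
KKKKK
After op 3 paint(7,1,B):
KKKKK
KKKRR
KRKRR
KKKKK
KKKKR
KKKKR
KKKKR
KBKKK

Answer: KKKKK
KKKRR
KRKRR
KKKKK
KKKKR
KKKKR
KKKKR
KBKKK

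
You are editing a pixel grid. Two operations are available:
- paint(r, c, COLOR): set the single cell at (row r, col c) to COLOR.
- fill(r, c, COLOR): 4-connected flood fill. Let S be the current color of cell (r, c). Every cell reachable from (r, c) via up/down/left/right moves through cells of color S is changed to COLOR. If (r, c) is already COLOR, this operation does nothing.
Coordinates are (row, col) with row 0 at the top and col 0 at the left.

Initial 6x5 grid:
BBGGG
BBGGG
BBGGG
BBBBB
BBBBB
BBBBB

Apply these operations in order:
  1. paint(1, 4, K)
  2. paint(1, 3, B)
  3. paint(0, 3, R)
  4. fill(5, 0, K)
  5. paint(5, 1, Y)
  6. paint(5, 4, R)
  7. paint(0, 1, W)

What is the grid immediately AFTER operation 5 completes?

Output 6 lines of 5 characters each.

After op 1 paint(1,4,K):
BBGGG
BBGGK
BBGGG
BBBBB
BBBBB
BBBBB
After op 2 paint(1,3,B):
BBGGG
BBGBK
BBGGG
BBBBB
BBBBB
BBBBB
After op 3 paint(0,3,R):
BBGRG
BBGBK
BBGGG
BBBBB
BBBBB
BBBBB
After op 4 fill(5,0,K) [21 cells changed]:
KKGRG
KKGBK
KKGGG
KKKKK
KKKKK
KKKKK
After op 5 paint(5,1,Y):
KKGRG
KKGBK
KKGGG
KKKKK
KKKKK
KYKKK

Answer: KKGRG
KKGBK
KKGGG
KKKKK
KKKKK
KYKKK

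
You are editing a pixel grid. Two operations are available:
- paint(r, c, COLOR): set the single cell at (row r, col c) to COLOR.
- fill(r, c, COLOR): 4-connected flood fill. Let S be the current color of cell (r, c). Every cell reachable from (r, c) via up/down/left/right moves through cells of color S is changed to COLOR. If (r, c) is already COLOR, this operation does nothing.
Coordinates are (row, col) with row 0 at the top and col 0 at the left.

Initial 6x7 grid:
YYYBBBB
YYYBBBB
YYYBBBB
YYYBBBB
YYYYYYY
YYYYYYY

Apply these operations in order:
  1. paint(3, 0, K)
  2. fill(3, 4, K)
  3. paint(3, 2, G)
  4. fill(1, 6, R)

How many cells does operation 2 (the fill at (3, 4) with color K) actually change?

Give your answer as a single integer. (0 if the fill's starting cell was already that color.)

Answer: 16

Derivation:
After op 1 paint(3,0,K):
YYYBBBB
YYYBBBB
YYYBBBB
KYYBBBB
YYYYYYY
YYYYYYY
After op 2 fill(3,4,K) [16 cells changed]:
YYYKKKK
YYYKKKK
YYYKKKK
KYYKKKK
YYYYYYY
YYYYYYY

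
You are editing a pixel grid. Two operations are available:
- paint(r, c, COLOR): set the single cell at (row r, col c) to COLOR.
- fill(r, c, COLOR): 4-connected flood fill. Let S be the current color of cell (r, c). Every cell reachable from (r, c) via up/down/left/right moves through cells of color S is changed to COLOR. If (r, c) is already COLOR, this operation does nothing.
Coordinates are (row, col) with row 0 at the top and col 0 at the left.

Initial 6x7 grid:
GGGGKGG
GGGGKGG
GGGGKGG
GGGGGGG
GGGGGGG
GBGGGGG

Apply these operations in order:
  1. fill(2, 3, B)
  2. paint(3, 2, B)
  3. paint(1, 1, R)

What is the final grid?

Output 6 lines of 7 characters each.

Answer: BBBBKBB
BRBBKBB
BBBBKBB
BBBBBBB
BBBBBBB
BBBBBBB

Derivation:
After op 1 fill(2,3,B) [38 cells changed]:
BBBBKBB
BBBBKBB
BBBBKBB
BBBBBBB
BBBBBBB
BBBBBBB
After op 2 paint(3,2,B):
BBBBKBB
BBBBKBB
BBBBKBB
BBBBBBB
BBBBBBB
BBBBBBB
After op 3 paint(1,1,R):
BBBBKBB
BRBBKBB
BBBBKBB
BBBBBBB
BBBBBBB
BBBBBBB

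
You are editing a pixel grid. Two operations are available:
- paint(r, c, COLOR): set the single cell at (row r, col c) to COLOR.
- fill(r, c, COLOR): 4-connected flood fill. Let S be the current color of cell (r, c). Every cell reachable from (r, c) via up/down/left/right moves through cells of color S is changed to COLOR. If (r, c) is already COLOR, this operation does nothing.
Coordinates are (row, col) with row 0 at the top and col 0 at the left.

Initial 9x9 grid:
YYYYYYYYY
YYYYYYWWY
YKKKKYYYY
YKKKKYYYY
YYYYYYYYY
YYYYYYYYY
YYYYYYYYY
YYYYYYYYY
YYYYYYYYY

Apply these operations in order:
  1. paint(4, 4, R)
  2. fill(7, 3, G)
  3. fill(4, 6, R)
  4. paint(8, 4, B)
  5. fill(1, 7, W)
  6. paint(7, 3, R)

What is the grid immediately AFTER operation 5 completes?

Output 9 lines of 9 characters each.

After op 1 paint(4,4,R):
YYYYYYYYY
YYYYYYWWY
YKKKKYYYY
YKKKKYYYY
YYYYRYYYY
YYYYYYYYY
YYYYYYYYY
YYYYYYYYY
YYYYYYYYY
After op 2 fill(7,3,G) [70 cells changed]:
GGGGGGGGG
GGGGGGWWG
GKKKKGGGG
GKKKKGGGG
GGGGRGGGG
GGGGGGGGG
GGGGGGGGG
GGGGGGGGG
GGGGGGGGG
After op 3 fill(4,6,R) [70 cells changed]:
RRRRRRRRR
RRRRRRWWR
RKKKKRRRR
RKKKKRRRR
RRRRRRRRR
RRRRRRRRR
RRRRRRRRR
RRRRRRRRR
RRRRRRRRR
After op 4 paint(8,4,B):
RRRRRRRRR
RRRRRRWWR
RKKKKRRRR
RKKKKRRRR
RRRRRRRRR
RRRRRRRRR
RRRRRRRRR
RRRRRRRRR
RRRRBRRRR
After op 5 fill(1,7,W) [0 cells changed]:
RRRRRRRRR
RRRRRRWWR
RKKKKRRRR
RKKKKRRRR
RRRRRRRRR
RRRRRRRRR
RRRRRRRRR
RRRRRRRRR
RRRRBRRRR

Answer: RRRRRRRRR
RRRRRRWWR
RKKKKRRRR
RKKKKRRRR
RRRRRRRRR
RRRRRRRRR
RRRRRRRRR
RRRRRRRRR
RRRRBRRRR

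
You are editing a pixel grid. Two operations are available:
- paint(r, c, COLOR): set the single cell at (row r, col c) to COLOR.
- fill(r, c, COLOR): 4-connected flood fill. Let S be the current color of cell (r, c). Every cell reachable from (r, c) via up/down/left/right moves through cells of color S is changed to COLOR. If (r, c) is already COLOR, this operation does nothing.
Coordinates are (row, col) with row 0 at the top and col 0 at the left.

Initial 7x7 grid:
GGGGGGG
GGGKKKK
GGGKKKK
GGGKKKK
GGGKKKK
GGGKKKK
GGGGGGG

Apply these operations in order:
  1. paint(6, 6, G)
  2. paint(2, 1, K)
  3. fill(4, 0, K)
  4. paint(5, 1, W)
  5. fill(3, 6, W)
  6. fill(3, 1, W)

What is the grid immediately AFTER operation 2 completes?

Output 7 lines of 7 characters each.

After op 1 paint(6,6,G):
GGGGGGG
GGGKKKK
GGGKKKK
GGGKKKK
GGGKKKK
GGGKKKK
GGGGGGG
After op 2 paint(2,1,K):
GGGGGGG
GGGKKKK
GKGKKKK
GGGKKKK
GGGKKKK
GGGKKKK
GGGGGGG

Answer: GGGGGGG
GGGKKKK
GKGKKKK
GGGKKKK
GGGKKKK
GGGKKKK
GGGGGGG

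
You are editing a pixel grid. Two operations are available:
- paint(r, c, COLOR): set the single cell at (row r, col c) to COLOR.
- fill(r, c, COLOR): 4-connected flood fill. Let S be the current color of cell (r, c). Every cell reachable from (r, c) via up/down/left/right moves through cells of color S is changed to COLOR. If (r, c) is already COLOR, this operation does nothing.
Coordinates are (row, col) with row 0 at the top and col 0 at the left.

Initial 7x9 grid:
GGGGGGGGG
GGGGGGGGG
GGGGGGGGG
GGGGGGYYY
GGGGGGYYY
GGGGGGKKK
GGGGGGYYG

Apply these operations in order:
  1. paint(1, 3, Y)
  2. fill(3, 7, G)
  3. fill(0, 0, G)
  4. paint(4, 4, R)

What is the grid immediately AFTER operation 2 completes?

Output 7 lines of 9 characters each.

Answer: GGGGGGGGG
GGGYGGGGG
GGGGGGGGG
GGGGGGGGG
GGGGGGGGG
GGGGGGKKK
GGGGGGYYG

Derivation:
After op 1 paint(1,3,Y):
GGGGGGGGG
GGGYGGGGG
GGGGGGGGG
GGGGGGYYY
GGGGGGYYY
GGGGGGKKK
GGGGGGYYG
After op 2 fill(3,7,G) [6 cells changed]:
GGGGGGGGG
GGGYGGGGG
GGGGGGGGG
GGGGGGGGG
GGGGGGGGG
GGGGGGKKK
GGGGGGYYG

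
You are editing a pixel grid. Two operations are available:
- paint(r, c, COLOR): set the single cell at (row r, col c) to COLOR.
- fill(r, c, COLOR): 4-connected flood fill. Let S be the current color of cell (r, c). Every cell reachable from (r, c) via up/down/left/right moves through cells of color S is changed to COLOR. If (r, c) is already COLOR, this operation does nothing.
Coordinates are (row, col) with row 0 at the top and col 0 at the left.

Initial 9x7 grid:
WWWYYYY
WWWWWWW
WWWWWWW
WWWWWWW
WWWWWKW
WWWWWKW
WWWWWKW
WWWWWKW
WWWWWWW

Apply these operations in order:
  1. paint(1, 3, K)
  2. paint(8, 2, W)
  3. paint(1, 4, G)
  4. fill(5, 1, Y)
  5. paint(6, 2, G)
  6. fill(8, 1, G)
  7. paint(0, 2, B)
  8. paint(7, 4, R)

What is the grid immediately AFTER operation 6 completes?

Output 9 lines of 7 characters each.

After op 1 paint(1,3,K):
WWWYYYY
WWWKWWW
WWWWWWW
WWWWWWW
WWWWWKW
WWWWWKW
WWWWWKW
WWWWWKW
WWWWWWW
After op 2 paint(8,2,W):
WWWYYYY
WWWKWWW
WWWWWWW
WWWWWWW
WWWWWKW
WWWWWKW
WWWWWKW
WWWWWKW
WWWWWWW
After op 3 paint(1,4,G):
WWWYYYY
WWWKGWW
WWWWWWW
WWWWWWW
WWWWWKW
WWWWWKW
WWWWWKW
WWWWWKW
WWWWWWW
After op 4 fill(5,1,Y) [53 cells changed]:
YYYYYYY
YYYKGYY
YYYYYYY
YYYYYYY
YYYYYKY
YYYYYKY
YYYYYKY
YYYYYKY
YYYYYYY
After op 5 paint(6,2,G):
YYYYYYY
YYYKGYY
YYYYYYY
YYYYYYY
YYYYYKY
YYYYYKY
YYGYYKY
YYYYYKY
YYYYYYY
After op 6 fill(8,1,G) [56 cells changed]:
GGGGGGG
GGGKGGG
GGGGGGG
GGGGGGG
GGGGGKG
GGGGGKG
GGGGGKG
GGGGGKG
GGGGGGG

Answer: GGGGGGG
GGGKGGG
GGGGGGG
GGGGGGG
GGGGGKG
GGGGGKG
GGGGGKG
GGGGGKG
GGGGGGG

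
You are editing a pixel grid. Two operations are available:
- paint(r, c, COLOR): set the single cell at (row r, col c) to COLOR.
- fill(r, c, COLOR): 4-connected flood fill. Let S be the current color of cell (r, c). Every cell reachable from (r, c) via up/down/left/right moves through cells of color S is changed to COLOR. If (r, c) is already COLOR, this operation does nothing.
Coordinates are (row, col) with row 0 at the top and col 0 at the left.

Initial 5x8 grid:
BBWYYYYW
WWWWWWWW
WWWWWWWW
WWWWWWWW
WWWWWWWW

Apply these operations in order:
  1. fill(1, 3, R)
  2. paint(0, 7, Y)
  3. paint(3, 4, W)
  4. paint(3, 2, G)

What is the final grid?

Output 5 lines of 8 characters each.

After op 1 fill(1,3,R) [34 cells changed]:
BBRYYYYR
RRRRRRRR
RRRRRRRR
RRRRRRRR
RRRRRRRR
After op 2 paint(0,7,Y):
BBRYYYYY
RRRRRRRR
RRRRRRRR
RRRRRRRR
RRRRRRRR
After op 3 paint(3,4,W):
BBRYYYYY
RRRRRRRR
RRRRRRRR
RRRRWRRR
RRRRRRRR
After op 4 paint(3,2,G):
BBRYYYYY
RRRRRRRR
RRRRRRRR
RRGRWRRR
RRRRRRRR

Answer: BBRYYYYY
RRRRRRRR
RRRRRRRR
RRGRWRRR
RRRRRRRR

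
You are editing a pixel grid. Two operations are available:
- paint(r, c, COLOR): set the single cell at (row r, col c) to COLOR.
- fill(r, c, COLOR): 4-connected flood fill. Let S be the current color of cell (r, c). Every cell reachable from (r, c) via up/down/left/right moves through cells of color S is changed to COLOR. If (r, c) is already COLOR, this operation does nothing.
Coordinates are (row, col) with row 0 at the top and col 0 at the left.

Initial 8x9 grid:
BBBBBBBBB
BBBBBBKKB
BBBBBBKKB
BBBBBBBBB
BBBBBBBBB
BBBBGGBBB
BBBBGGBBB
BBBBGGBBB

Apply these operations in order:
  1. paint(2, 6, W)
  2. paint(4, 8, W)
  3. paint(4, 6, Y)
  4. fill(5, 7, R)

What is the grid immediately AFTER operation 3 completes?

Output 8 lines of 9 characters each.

After op 1 paint(2,6,W):
BBBBBBBBB
BBBBBBKKB
BBBBBBWKB
BBBBBBBBB
BBBBBBBBB
BBBBGGBBB
BBBBGGBBB
BBBBGGBBB
After op 2 paint(4,8,W):
BBBBBBBBB
BBBBBBKKB
BBBBBBWKB
BBBBBBBBB
BBBBBBBBW
BBBBGGBBB
BBBBGGBBB
BBBBGGBBB
After op 3 paint(4,6,Y):
BBBBBBBBB
BBBBBBKKB
BBBBBBWKB
BBBBBBBBB
BBBBBBYBW
BBBBGGBBB
BBBBGGBBB
BBBBGGBBB

Answer: BBBBBBBBB
BBBBBBKKB
BBBBBBWKB
BBBBBBBBB
BBBBBBYBW
BBBBGGBBB
BBBBGGBBB
BBBBGGBBB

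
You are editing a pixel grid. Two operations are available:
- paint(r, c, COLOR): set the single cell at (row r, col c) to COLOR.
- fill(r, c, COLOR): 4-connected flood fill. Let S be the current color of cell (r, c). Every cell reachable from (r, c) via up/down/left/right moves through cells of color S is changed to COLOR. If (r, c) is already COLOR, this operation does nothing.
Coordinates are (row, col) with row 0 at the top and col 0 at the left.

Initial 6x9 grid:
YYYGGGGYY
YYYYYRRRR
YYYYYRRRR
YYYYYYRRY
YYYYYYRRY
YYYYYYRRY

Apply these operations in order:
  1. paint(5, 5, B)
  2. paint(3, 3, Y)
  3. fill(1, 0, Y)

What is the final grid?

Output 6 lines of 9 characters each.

Answer: YYYGGGGYY
YYYYYRRRR
YYYYYRRRR
YYYYYYRRY
YYYYYYRRY
YYYYYBRRY

Derivation:
After op 1 paint(5,5,B):
YYYGGGGYY
YYYYYRRRR
YYYYYRRRR
YYYYYYRRY
YYYYYYRRY
YYYYYBRRY
After op 2 paint(3,3,Y):
YYYGGGGYY
YYYYYRRRR
YYYYYRRRR
YYYYYYRRY
YYYYYYRRY
YYYYYBRRY
After op 3 fill(1,0,Y) [0 cells changed]:
YYYGGGGYY
YYYYYRRRR
YYYYYRRRR
YYYYYYRRY
YYYYYYRRY
YYYYYBRRY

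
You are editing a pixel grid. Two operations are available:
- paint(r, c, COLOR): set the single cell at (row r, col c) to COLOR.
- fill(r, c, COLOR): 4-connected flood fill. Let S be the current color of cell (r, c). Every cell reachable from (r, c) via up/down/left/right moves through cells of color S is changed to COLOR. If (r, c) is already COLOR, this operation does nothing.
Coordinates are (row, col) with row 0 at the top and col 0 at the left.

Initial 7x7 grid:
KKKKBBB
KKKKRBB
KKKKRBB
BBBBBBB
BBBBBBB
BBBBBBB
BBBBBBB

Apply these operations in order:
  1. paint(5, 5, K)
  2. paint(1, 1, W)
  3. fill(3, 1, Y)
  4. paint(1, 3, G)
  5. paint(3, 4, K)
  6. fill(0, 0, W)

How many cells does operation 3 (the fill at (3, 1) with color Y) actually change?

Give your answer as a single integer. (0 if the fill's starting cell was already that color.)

After op 1 paint(5,5,K):
KKKKBBB
KKKKRBB
KKKKRBB
BBBBBBB
BBBBBBB
BBBBBKB
BBBBBBB
After op 2 paint(1,1,W):
KKKKBBB
KWKKRBB
KKKKRBB
BBBBBBB
BBBBBBB
BBBBBKB
BBBBBBB
After op 3 fill(3,1,Y) [34 cells changed]:
KKKKYYY
KWKKRYY
KKKKRYY
YYYYYYY
YYYYYYY
YYYYYKY
YYYYYYY

Answer: 34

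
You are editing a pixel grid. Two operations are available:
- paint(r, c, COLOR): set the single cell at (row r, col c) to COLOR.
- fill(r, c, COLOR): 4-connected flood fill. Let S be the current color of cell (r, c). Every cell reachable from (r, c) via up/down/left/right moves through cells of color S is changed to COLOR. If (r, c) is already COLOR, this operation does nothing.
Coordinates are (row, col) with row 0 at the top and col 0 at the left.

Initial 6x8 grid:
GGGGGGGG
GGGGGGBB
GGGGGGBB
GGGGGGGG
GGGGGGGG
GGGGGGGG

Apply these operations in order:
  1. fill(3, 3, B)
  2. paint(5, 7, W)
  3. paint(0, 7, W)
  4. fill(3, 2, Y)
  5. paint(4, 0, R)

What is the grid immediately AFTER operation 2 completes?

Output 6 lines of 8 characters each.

After op 1 fill(3,3,B) [44 cells changed]:
BBBBBBBB
BBBBBBBB
BBBBBBBB
BBBBBBBB
BBBBBBBB
BBBBBBBB
After op 2 paint(5,7,W):
BBBBBBBB
BBBBBBBB
BBBBBBBB
BBBBBBBB
BBBBBBBB
BBBBBBBW

Answer: BBBBBBBB
BBBBBBBB
BBBBBBBB
BBBBBBBB
BBBBBBBB
BBBBBBBW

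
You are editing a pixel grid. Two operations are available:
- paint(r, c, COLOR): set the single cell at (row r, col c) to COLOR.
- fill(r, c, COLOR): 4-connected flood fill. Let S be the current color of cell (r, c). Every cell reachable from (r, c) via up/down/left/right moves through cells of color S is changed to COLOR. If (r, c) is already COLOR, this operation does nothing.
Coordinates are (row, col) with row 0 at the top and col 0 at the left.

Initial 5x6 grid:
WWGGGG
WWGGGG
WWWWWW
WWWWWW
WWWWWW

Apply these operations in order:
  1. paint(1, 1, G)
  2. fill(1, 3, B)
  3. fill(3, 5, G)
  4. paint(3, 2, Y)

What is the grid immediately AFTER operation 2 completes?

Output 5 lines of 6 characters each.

Answer: WWBBBB
WBBBBB
WWWWWW
WWWWWW
WWWWWW

Derivation:
After op 1 paint(1,1,G):
WWGGGG
WGGGGG
WWWWWW
WWWWWW
WWWWWW
After op 2 fill(1,3,B) [9 cells changed]:
WWBBBB
WBBBBB
WWWWWW
WWWWWW
WWWWWW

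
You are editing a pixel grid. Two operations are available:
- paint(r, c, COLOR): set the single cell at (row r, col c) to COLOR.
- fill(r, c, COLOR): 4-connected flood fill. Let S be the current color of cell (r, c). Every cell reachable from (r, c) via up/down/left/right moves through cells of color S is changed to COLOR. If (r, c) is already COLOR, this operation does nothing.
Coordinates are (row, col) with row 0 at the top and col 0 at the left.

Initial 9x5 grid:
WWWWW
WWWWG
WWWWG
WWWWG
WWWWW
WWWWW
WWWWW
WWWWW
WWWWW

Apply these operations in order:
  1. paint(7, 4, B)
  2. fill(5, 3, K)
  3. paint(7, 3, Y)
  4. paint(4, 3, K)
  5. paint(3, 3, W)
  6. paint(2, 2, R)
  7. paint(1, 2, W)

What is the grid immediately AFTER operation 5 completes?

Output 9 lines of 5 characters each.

After op 1 paint(7,4,B):
WWWWW
WWWWG
WWWWG
WWWWG
WWWWW
WWWWW
WWWWW
WWWWB
WWWWW
After op 2 fill(5,3,K) [41 cells changed]:
KKKKK
KKKKG
KKKKG
KKKKG
KKKKK
KKKKK
KKKKK
KKKKB
KKKKK
After op 3 paint(7,3,Y):
KKKKK
KKKKG
KKKKG
KKKKG
KKKKK
KKKKK
KKKKK
KKKYB
KKKKK
After op 4 paint(4,3,K):
KKKKK
KKKKG
KKKKG
KKKKG
KKKKK
KKKKK
KKKKK
KKKYB
KKKKK
After op 5 paint(3,3,W):
KKKKK
KKKKG
KKKKG
KKKWG
KKKKK
KKKKK
KKKKK
KKKYB
KKKKK

Answer: KKKKK
KKKKG
KKKKG
KKKWG
KKKKK
KKKKK
KKKKK
KKKYB
KKKKK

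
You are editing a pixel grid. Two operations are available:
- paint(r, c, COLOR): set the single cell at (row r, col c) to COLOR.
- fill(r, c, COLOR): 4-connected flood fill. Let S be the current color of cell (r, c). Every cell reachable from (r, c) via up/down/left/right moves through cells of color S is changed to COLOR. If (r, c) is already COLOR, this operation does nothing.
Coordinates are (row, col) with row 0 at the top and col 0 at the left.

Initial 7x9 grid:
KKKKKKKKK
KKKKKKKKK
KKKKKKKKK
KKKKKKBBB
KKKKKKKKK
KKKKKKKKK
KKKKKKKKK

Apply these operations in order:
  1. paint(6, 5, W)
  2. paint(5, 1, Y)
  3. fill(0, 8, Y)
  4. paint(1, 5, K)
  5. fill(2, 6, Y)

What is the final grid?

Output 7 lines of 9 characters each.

Answer: YYYYYYYYY
YYYYYKYYY
YYYYYYYYY
YYYYYYBBB
YYYYYYYYY
YYYYYYYYY
YYYYYWYYY

Derivation:
After op 1 paint(6,5,W):
KKKKKKKKK
KKKKKKKKK
KKKKKKKKK
KKKKKKBBB
KKKKKKKKK
KKKKKKKKK
KKKKKWKKK
After op 2 paint(5,1,Y):
KKKKKKKKK
KKKKKKKKK
KKKKKKKKK
KKKKKKBBB
KKKKKKKKK
KYKKKKKKK
KKKKKWKKK
After op 3 fill(0,8,Y) [58 cells changed]:
YYYYYYYYY
YYYYYYYYY
YYYYYYYYY
YYYYYYBBB
YYYYYYYYY
YYYYYYYYY
YYYYYWYYY
After op 4 paint(1,5,K):
YYYYYYYYY
YYYYYKYYY
YYYYYYYYY
YYYYYYBBB
YYYYYYYYY
YYYYYYYYY
YYYYYWYYY
After op 5 fill(2,6,Y) [0 cells changed]:
YYYYYYYYY
YYYYYKYYY
YYYYYYYYY
YYYYYYBBB
YYYYYYYYY
YYYYYYYYY
YYYYYWYYY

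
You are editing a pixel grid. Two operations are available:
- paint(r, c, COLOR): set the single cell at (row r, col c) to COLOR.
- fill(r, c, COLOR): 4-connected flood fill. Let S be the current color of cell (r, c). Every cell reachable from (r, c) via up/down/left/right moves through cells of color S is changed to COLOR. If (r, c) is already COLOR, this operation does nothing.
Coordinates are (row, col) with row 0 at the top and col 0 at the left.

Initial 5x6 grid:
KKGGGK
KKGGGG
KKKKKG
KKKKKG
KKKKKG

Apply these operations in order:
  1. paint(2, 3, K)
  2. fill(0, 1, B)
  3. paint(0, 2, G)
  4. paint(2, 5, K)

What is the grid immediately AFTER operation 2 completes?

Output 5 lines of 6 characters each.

Answer: BBGGGK
BBGGGG
BBBBBG
BBBBBG
BBBBBG

Derivation:
After op 1 paint(2,3,K):
KKGGGK
KKGGGG
KKKKKG
KKKKKG
KKKKKG
After op 2 fill(0,1,B) [19 cells changed]:
BBGGGK
BBGGGG
BBBBBG
BBBBBG
BBBBBG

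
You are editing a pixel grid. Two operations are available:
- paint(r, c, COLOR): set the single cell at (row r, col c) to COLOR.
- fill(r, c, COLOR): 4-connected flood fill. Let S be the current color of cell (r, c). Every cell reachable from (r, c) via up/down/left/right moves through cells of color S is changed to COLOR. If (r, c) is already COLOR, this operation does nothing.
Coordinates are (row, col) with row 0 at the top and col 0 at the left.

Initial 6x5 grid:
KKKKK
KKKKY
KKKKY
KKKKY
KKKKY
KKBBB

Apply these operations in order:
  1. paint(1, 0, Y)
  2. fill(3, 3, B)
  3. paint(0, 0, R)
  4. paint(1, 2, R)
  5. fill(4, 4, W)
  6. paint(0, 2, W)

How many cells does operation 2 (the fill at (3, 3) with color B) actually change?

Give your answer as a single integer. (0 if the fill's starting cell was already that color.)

After op 1 paint(1,0,Y):
KKKKK
YKKKY
KKKKY
KKKKY
KKKKY
KKBBB
After op 2 fill(3,3,B) [22 cells changed]:
BBBBB
YBBBY
BBBBY
BBBBY
BBBBY
BBBBB

Answer: 22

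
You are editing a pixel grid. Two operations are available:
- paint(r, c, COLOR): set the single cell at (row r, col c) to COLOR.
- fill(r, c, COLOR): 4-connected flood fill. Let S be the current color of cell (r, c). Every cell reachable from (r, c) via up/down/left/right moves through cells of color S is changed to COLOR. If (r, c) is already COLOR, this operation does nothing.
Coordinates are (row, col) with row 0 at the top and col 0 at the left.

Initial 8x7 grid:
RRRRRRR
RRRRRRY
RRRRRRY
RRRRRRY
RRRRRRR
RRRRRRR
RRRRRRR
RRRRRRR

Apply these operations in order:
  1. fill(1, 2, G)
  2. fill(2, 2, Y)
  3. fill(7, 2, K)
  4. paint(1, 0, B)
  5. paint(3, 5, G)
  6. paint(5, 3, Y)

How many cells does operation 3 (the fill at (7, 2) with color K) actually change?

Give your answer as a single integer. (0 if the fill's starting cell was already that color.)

Answer: 56

Derivation:
After op 1 fill(1,2,G) [53 cells changed]:
GGGGGGG
GGGGGGY
GGGGGGY
GGGGGGY
GGGGGGG
GGGGGGG
GGGGGGG
GGGGGGG
After op 2 fill(2,2,Y) [53 cells changed]:
YYYYYYY
YYYYYYY
YYYYYYY
YYYYYYY
YYYYYYY
YYYYYYY
YYYYYYY
YYYYYYY
After op 3 fill(7,2,K) [56 cells changed]:
KKKKKKK
KKKKKKK
KKKKKKK
KKKKKKK
KKKKKKK
KKKKKKK
KKKKKKK
KKKKKKK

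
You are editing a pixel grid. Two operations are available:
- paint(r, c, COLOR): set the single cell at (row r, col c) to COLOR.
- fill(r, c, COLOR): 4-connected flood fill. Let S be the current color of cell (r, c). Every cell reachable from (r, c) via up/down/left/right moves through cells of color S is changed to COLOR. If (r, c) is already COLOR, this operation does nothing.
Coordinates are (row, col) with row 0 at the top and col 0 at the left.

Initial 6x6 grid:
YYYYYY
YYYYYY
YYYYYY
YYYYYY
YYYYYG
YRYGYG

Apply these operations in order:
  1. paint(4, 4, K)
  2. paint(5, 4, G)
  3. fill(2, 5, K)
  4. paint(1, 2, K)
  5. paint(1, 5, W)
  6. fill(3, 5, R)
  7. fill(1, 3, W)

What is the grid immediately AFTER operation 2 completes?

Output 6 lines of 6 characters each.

Answer: YYYYYY
YYYYYY
YYYYYY
YYYYYY
YYYYKG
YRYGGG

Derivation:
After op 1 paint(4,4,K):
YYYYYY
YYYYYY
YYYYYY
YYYYYY
YYYYKG
YRYGYG
After op 2 paint(5,4,G):
YYYYYY
YYYYYY
YYYYYY
YYYYYY
YYYYKG
YRYGGG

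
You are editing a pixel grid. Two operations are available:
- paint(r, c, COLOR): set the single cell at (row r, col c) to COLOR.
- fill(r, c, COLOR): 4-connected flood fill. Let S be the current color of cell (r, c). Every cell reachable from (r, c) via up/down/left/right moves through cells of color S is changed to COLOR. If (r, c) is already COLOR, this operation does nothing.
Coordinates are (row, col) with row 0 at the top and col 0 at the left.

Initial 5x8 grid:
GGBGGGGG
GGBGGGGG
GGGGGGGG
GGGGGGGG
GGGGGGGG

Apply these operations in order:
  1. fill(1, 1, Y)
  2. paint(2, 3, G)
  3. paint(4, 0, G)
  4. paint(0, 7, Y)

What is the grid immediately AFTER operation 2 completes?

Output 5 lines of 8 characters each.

After op 1 fill(1,1,Y) [38 cells changed]:
YYBYYYYY
YYBYYYYY
YYYYYYYY
YYYYYYYY
YYYYYYYY
After op 2 paint(2,3,G):
YYBYYYYY
YYBYYYYY
YYYGYYYY
YYYYYYYY
YYYYYYYY

Answer: YYBYYYYY
YYBYYYYY
YYYGYYYY
YYYYYYYY
YYYYYYYY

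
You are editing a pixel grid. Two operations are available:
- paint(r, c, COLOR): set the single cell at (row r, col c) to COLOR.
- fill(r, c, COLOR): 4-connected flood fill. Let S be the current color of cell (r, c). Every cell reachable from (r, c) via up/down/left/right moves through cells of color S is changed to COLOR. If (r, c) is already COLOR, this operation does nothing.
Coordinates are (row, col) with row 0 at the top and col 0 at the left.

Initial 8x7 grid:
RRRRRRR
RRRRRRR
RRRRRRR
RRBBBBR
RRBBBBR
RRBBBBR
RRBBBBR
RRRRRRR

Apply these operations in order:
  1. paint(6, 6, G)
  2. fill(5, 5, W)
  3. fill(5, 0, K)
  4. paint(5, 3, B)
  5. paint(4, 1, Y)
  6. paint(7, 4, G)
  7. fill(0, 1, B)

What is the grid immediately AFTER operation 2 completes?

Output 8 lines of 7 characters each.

Answer: RRRRRRR
RRRRRRR
RRRRRRR
RRWWWWR
RRWWWWR
RRWWWWR
RRWWWWG
RRRRRRR

Derivation:
After op 1 paint(6,6,G):
RRRRRRR
RRRRRRR
RRRRRRR
RRBBBBR
RRBBBBR
RRBBBBR
RRBBBBG
RRRRRRR
After op 2 fill(5,5,W) [16 cells changed]:
RRRRRRR
RRRRRRR
RRRRRRR
RRWWWWR
RRWWWWR
RRWWWWR
RRWWWWG
RRRRRRR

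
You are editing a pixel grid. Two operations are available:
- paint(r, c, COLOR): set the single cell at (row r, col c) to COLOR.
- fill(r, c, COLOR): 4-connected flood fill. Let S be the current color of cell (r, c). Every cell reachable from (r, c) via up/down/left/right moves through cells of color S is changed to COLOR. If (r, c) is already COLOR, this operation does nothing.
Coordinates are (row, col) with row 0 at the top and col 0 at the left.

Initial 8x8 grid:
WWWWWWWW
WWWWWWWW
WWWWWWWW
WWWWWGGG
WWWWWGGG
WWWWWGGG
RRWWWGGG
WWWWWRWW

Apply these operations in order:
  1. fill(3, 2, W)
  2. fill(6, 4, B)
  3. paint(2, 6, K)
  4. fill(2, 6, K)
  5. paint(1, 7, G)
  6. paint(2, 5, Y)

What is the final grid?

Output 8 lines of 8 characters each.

Answer: BBBBBBBB
BBBBBBBG
BBBBBYKB
BBBBBGGG
BBBBBGGG
BBBBBGGG
RRBBBGGG
BBBBBRWW

Derivation:
After op 1 fill(3,2,W) [0 cells changed]:
WWWWWWWW
WWWWWWWW
WWWWWWWW
WWWWWGGG
WWWWWGGG
WWWWWGGG
RRWWWGGG
WWWWWRWW
After op 2 fill(6,4,B) [47 cells changed]:
BBBBBBBB
BBBBBBBB
BBBBBBBB
BBBBBGGG
BBBBBGGG
BBBBBGGG
RRBBBGGG
BBBBBRWW
After op 3 paint(2,6,K):
BBBBBBBB
BBBBBBBB
BBBBBBKB
BBBBBGGG
BBBBBGGG
BBBBBGGG
RRBBBGGG
BBBBBRWW
After op 4 fill(2,6,K) [0 cells changed]:
BBBBBBBB
BBBBBBBB
BBBBBBKB
BBBBBGGG
BBBBBGGG
BBBBBGGG
RRBBBGGG
BBBBBRWW
After op 5 paint(1,7,G):
BBBBBBBB
BBBBBBBG
BBBBBBKB
BBBBBGGG
BBBBBGGG
BBBBBGGG
RRBBBGGG
BBBBBRWW
After op 6 paint(2,5,Y):
BBBBBBBB
BBBBBBBG
BBBBBYKB
BBBBBGGG
BBBBBGGG
BBBBBGGG
RRBBBGGG
BBBBBRWW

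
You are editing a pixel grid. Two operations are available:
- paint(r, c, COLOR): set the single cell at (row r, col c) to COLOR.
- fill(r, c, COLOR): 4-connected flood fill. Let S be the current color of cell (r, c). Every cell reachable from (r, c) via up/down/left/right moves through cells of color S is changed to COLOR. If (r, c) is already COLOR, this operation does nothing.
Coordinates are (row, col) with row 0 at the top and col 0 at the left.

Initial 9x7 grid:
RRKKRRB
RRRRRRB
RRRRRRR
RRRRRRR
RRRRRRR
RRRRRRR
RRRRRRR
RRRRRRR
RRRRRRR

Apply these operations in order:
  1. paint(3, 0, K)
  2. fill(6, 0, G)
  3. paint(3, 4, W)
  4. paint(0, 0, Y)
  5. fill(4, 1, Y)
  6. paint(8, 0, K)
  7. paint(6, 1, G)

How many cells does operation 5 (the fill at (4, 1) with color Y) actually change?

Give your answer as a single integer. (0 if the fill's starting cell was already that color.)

Answer: 56

Derivation:
After op 1 paint(3,0,K):
RRKKRRB
RRRRRRB
RRRRRRR
KRRRRRR
RRRRRRR
RRRRRRR
RRRRRRR
RRRRRRR
RRRRRRR
After op 2 fill(6,0,G) [58 cells changed]:
GGKKGGB
GGGGGGB
GGGGGGG
KGGGGGG
GGGGGGG
GGGGGGG
GGGGGGG
GGGGGGG
GGGGGGG
After op 3 paint(3,4,W):
GGKKGGB
GGGGGGB
GGGGGGG
KGGGWGG
GGGGGGG
GGGGGGG
GGGGGGG
GGGGGGG
GGGGGGG
After op 4 paint(0,0,Y):
YGKKGGB
GGGGGGB
GGGGGGG
KGGGWGG
GGGGGGG
GGGGGGG
GGGGGGG
GGGGGGG
GGGGGGG
After op 5 fill(4,1,Y) [56 cells changed]:
YYKKYYB
YYYYYYB
YYYYYYY
KYYYWYY
YYYYYYY
YYYYYYY
YYYYYYY
YYYYYYY
YYYYYYY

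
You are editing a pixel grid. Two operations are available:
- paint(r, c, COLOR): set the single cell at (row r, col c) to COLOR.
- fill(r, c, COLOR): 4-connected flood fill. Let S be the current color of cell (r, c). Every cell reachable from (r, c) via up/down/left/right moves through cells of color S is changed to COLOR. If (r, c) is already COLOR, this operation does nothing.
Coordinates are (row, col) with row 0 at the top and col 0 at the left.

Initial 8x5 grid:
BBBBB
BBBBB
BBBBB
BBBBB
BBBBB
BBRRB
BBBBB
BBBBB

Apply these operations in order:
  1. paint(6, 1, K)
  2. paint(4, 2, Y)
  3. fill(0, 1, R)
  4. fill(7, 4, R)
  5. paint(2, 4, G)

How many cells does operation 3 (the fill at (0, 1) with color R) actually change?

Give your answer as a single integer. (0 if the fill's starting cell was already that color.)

Answer: 36

Derivation:
After op 1 paint(6,1,K):
BBBBB
BBBBB
BBBBB
BBBBB
BBBBB
BBRRB
BKBBB
BBBBB
After op 2 paint(4,2,Y):
BBBBB
BBBBB
BBBBB
BBBBB
BBYBB
BBRRB
BKBBB
BBBBB
After op 3 fill(0,1,R) [36 cells changed]:
RRRRR
RRRRR
RRRRR
RRRRR
RRYRR
RRRRR
RKRRR
RRRRR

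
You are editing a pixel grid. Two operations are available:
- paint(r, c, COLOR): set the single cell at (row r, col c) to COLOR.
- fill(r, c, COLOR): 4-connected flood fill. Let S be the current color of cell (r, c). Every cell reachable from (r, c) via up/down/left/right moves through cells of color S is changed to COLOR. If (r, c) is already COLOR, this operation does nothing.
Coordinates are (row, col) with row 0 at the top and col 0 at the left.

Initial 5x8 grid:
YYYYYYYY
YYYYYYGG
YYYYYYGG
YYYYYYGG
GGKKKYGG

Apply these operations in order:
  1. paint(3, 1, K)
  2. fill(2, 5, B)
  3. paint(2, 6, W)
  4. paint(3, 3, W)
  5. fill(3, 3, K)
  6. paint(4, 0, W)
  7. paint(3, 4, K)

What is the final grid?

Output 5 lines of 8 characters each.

After op 1 paint(3,1,K):
YYYYYYYY
YYYYYYGG
YYYYYYGG
YKYYYYGG
GGKKKYGG
After op 2 fill(2,5,B) [26 cells changed]:
BBBBBBBB
BBBBBBGG
BBBBBBGG
BKBBBBGG
GGKKKBGG
After op 3 paint(2,6,W):
BBBBBBBB
BBBBBBGG
BBBBBBWG
BKBBBBGG
GGKKKBGG
After op 4 paint(3,3,W):
BBBBBBBB
BBBBBBGG
BBBBBBWG
BKBWBBGG
GGKKKBGG
After op 5 fill(3,3,K) [1 cells changed]:
BBBBBBBB
BBBBBBGG
BBBBBBWG
BKBKBBGG
GGKKKBGG
After op 6 paint(4,0,W):
BBBBBBBB
BBBBBBGG
BBBBBBWG
BKBKBBGG
WGKKKBGG
After op 7 paint(3,4,K):
BBBBBBBB
BBBBBBGG
BBBBBBWG
BKBKKBGG
WGKKKBGG

Answer: BBBBBBBB
BBBBBBGG
BBBBBBWG
BKBKKBGG
WGKKKBGG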